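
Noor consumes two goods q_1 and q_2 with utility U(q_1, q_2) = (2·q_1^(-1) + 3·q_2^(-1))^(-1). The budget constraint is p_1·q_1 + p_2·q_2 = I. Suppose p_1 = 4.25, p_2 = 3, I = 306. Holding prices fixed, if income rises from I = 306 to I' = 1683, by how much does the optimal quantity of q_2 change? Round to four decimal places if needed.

Δq_2* = 232.7792

From the CES first-order condition, (2/3)·(q_2/q_1)^(2) = p_1/p_2.
Hence q_2/q_1 = ((3/2)·p_1/p_2)^(1/(2)), i.e. raised to the 0.5 power.
Substitute q_2 = (q_2/q_1)·q_1 into the budget: q_1* = I/(p_1 + p_2·(q_2/q_1)).
Numerically q_2/q_1 = 1.457738, so q_1* = 306/(4.25 + 3·1.457738) = 35.4856 and q_2* = 1.457738·35.4856 = 51.7287.
At I' = 1683: q_2* = 284.508. Change: 284.508 − 51.7287 = 232.7792.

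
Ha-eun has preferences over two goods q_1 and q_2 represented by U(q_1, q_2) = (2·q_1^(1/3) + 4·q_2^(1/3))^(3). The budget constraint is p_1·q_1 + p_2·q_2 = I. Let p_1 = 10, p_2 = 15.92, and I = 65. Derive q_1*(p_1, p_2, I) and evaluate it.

q_1* = 2.0051

MRS = MU_q_1/MU_q_2 = (1/2)·(q_2/q_1)^(2/3). Set equal to p_1/p_2.
Solve for the ratio: q_2/q_1 = [2·p_1/p_2]^(1.5).
Substitute q_2 = (q_2/q_1)·q_1 into the budget: q_1* = I/(p_1 + p_2·(q_2/q_1)).
Numerically q_2/q_1 = 1.40809, so q_1* = 65/(10 + 15.92·1.40809) = 2.0051.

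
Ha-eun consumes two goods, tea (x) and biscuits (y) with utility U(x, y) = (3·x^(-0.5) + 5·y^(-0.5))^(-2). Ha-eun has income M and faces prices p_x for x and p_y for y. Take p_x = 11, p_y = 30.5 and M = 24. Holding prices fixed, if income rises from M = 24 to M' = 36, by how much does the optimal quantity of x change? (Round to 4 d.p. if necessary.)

Δx* = 0.3667

From the CES first-order condition, (3/5)·(y/x)^(1.5) = p_x/p_y.
Solve for the ratio: y/x = [(5/3)·p_x/p_y]^(2/3).
With the ratio pinned down, the budget gives x* = M/(p_x + p_y·(y/x)) and y* = (y/x)·x*.
Numerically y/x = 0.712242, so x* = 24/(11 + 30.5·0.712242) = 0.7334.
At M' = 36: x* = 1.1001. Change: 1.1001 − 0.7334 = 0.3667.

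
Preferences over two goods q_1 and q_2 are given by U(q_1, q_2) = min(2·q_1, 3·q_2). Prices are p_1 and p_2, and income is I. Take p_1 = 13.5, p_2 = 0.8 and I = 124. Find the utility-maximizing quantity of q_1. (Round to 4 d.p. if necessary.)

With perfect complements, no substitution: consume in ratio q_1:q_2 = 3:2.
Budget: p_1·q_1 + p_2·(2/3)·q_1 = I, so (3·p_1 + 2·p_2)·q_1 = 3·I.
Demand: q_1*(p_1,p_2,I) = 3·I/(3·p_1 + 2·p_2), q_2* = 2·I/(3·p_1 + 2·p_2).
Here 3·13.5 + 2·0.8 = 42.1, giving q_1* = 8.8361.

q_1* = 8.8361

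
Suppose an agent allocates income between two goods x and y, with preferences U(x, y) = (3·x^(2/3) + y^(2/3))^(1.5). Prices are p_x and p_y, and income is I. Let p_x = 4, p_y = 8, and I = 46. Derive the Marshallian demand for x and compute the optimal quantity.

Numerically y/x = 0.00463, so x* = 46/(4 + 8·0.00463) = 11.3945.

x* = 11.3945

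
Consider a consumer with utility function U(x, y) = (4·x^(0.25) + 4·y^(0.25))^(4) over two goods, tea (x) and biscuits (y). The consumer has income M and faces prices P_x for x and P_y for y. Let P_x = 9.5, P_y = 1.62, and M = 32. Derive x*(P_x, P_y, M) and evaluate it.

MRS = MU_x/MU_y = (y/x)^(0.75). Set equal to P_x/P_y.
Solve for the ratio: y/x = [P_x/P_y]^(4/3).
With the ratio pinned down, the budget gives x* = M/(P_x + P_y·(y/x)) and y* = (y/x)·x*.
Numerically y/x = 10.574945, so x* = 32/(9.5 + 1.62·10.574945) = 1.2016.

x* = 1.2016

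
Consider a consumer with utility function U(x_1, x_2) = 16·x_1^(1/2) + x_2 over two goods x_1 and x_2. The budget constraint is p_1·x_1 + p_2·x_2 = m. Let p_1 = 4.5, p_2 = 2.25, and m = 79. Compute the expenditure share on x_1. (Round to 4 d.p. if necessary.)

Set MRS = p_1/p_2: 8·x_1^(−1/2) = p_1/p_2.
Solve: √x_1 = 8·p_2/p_1, so x_1*(p_1,p_2) = (8·p_2/p_1)², and x_2* = (m − p_1·x_1*)/p_2.
Plugging in: x_1* = (8·2.25/4.5)² = 16, x_2* = 3.1111.
Expenditure on x_1: 4.5·16 = 72; share = 0.9114.

share on x_1 = 0.9114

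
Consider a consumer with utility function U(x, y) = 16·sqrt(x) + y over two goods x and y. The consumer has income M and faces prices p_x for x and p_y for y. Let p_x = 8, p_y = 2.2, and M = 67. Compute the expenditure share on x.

Solve: √x = 8·p_y/p_x, so x*(p_x,p_y) = (8·p_y/p_x)², and y* = (M − p_x·x*)/p_y.
Plugging in: x* = (8·2.2/8)² = 4.84, y* = 12.8545.
Expenditure on x: 8·4.84 = 38.72; share = 0.5779.

share on x = 0.5779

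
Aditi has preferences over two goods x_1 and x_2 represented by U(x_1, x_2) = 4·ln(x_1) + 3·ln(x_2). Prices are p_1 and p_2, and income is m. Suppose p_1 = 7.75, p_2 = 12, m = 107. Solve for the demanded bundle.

MU_x_1/MU_x_2 = (4·x_2)/(3·x_1); tangency sets this equal to p_1/p_2.
So 4·p_2·x_2 = 3·p_1·x_1; combined with the budget, a share 4/7 of income goes to x_1.
Demand: x_1*(p_1,p_2,m) = 4/7·m/p_1 and x_2* = 3/7·m/p_2.
At p_1=7.75, p_2=12, m=107: x_1* = 4/7·107/7.75 = 7.8894, x_2* = 3.8214.

x_1* = 7.8894, x_2* = 3.8214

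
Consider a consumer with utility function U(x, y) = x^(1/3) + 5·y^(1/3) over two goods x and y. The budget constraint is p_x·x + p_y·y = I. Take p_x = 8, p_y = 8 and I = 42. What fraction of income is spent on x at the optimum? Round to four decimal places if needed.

share on x = 0.0821

MU_x ∝ x^(-2/3), MU_y ∝ 5·y^(-2/3), so MRS = (1/5)·(y/x)^(2/3) = p_x/p_y.
Hence y/x = (5·p_x/p_y)^(1/(2/3)), i.e. raised to the 1.5 power.
Substitute y = (y/x)·x into the budget: x* = I/(p_x + p_y·(y/x)).
Numerically y/x = 11.18034, so x* = 42/(8 + 8·11.18034) = 0.431 and y* = 11.18034·0.431 = 4.819.
Expenditure on x: 8·0.431 = 3.4482; share = 0.0821.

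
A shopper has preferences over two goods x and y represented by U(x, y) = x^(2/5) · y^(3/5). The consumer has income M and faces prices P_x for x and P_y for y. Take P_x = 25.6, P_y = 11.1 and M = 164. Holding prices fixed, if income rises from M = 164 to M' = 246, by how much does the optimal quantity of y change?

Δy* = 4.4324

Tangency: MRS = (2/3)·y/x = P_x/P_y.
So 0.4·P_y·y = 0.6·P_x·x; combined with the budget, a share 0.4 of income goes to x.
Demand: x*(P_x,P_y,M) = 0.4·M/P_x and y* = 0.6·M/P_y.
At P_x=25.6, P_y=11.1, M=164: y* = 0.6·164/11.1 = 8.8649.
At M' = 246: y* = 13.2973. Change: 13.2973 − 8.8649 = 4.4324.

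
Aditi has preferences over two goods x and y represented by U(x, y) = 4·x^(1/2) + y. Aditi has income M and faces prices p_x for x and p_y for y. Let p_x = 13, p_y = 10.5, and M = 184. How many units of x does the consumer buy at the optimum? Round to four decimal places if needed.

x* = 2.6095

MU_x = 2/√x, MU_y = 1. Tangency: 2/√x = p_x/p_y.
Solve: √x = 2·p_y/p_x, so x*(p_x,p_y) = (2·p_y/p_x)², and y* = (M − p_x·x*)/p_y.
Plugging in: x* = (2·10.5/13)² = 2.6095.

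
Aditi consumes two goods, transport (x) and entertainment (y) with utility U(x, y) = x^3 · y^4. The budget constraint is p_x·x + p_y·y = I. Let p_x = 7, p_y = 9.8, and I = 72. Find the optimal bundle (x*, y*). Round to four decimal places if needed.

x* = 4.4082, y* = 4.1983

Demand: x*(p_x,p_y,I) = 3/7·I/p_x and y* = 4/7·I/p_y.
At p_x=7, p_y=9.8, I=72: x* = 3/7·72/7 = 4.4082, y* = 4.1983.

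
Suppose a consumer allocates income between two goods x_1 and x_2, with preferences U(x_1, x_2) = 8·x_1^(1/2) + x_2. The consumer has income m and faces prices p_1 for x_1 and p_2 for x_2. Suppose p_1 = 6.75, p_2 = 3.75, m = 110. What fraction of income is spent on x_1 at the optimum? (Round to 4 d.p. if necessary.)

Utility is quasi-linear in x_2; the FOC for x_1 is 4/√x_1 = p_1/p_2.
Thus x_1* = (4·p_2/p_1)² — independent of m — with the rest of income spent on x_2.
Plugging in: x_1* = (4·3.75/6.75)² = 4.9383, x_2* = 20.4444.
Expenditure on x_1: 6.75·4.9383 = 33.3333; share = 0.303.

share on x_1 = 0.303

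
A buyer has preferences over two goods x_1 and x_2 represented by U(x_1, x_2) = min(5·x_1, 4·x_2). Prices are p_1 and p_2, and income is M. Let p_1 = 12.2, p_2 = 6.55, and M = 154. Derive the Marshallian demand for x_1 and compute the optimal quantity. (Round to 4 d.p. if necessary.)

With perfect complements, no substitution: consume in ratio x_1:x_2 = 4:5.
Budget: p_1·x_1 + p_2·(5/4)·x_1 = M, so (4·p_1 + 5·p_2)·x_1 = 4·M.
Demand: x_1*(p_1,p_2,M) = 4·M/(4·p_1 + 5·p_2), x_2* = 5·M/(4·p_1 + 5·p_2).
Here 4·12.2 + 5·6.55 = 81.55, giving x_1* = 7.5536.

x_1* = 7.5536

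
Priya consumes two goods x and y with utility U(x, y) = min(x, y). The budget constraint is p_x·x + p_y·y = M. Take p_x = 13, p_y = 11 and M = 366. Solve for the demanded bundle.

With perfect complements, no substitution: consume in ratio x:y = 1:1.
Budget: p_x·x + p_y·x = M, so (p_x + p_y)·x = M.
Demand: x*(p_x,p_y,M) = M/(p_x + p_y), y* = M/(p_x + p_y).
Here 13 + 11 = 24, giving x* = 15.25 and y* = 15.25.

x* = 15.25, y* = 15.25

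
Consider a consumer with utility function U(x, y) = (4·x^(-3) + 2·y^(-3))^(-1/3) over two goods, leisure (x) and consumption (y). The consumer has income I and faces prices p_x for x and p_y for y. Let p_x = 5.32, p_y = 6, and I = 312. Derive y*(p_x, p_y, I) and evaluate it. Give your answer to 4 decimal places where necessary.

From the CES first-order condition, 2·(y/x)^(4) = p_x/p_y.
Solve for the ratio: y/x = [(1/2)·p_x/p_y]^(0.25).
With the ratio pinned down, the budget gives x* = I/(p_x + p_y·(y/x)) and y* = (y/x)·x*.
Numerically y/x = 0.815986, so x* = 312/(5.32 + 6·0.815986) = 30.5406 and y* = 0.815986·30.5406 = 24.9207.

y* = 24.9207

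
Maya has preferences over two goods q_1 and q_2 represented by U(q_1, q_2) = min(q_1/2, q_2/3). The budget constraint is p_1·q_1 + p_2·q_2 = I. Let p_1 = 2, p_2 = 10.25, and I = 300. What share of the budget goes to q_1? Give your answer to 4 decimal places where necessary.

share on q_1 = 0.1151

Leontief preferences: the optimum is at the kink where q_1/2 = q_2/3, i.e. q_2 = (3/2)·q_1.
Budget: p_1·q_1 + p_2·(3/2)·q_1 = I, so (2·p_1 + 3·p_2)·q_1 = 2·I.
Demand: q_1*(p_1,p_2,I) = 2·I/(2·p_1 + 3·p_2), q_2* = 3·I/(2·p_1 + 3·p_2).
Here 2·2 + 3·10.25 = 34.75, giving q_1* = 17.2662 and q_2* = 25.8993.
Expenditure on q_1: 2·17.2662 = 34.5324; share = 0.1151.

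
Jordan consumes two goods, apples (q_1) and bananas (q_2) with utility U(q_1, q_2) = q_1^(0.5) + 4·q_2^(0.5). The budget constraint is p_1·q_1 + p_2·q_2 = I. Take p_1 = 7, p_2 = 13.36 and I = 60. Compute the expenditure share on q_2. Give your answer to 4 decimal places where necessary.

share on q_2 = 0.8934

MU_q_1 ∝ q_1^(-0.5), MU_q_2 ∝ 4·q_2^(-0.5), so MRS = (1/4)·(q_2/q_1)^(0.5) = p_1/p_2.
Solve for the ratio: q_2/q_1 = [4·p_1/p_2]^(2).
With the ratio pinned down, the budget gives q_1* = I/(p_1 + p_2·(q_2/q_1)) and q_2* = (q_2/q_1)·q_1*.
Numerically q_2/q_1 = 4.392413, so q_1* = 60/(7 + 13.36·4.392413) = 0.9135 and q_2* = 4.392413·0.9135 = 4.0124.
Expenditure on q_2: 13.36·4.0124 = 53.6056; share = 0.8934.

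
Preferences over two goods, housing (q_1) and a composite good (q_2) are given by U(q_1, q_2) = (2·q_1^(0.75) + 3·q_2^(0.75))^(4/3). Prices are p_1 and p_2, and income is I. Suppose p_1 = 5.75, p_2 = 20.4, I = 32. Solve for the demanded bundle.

q_1* = 4.9986, q_2* = 0.1597

MRS = MU_q_1/MU_q_2 = (2/3)·(q_2/q_1)^(0.25). Set equal to p_1/p_2.
Solve for the ratio: q_2/q_1 = [(3/2)·p_1/p_2]^(4).
With the ratio pinned down, the budget gives q_1* = I/(p_1 + p_2·(q_2/q_1)) and q_2* = (q_2/q_1)·q_1*.
Numerically q_2/q_1 = 0.031953, so q_1* = 32/(5.75 + 20.4·0.031953) = 4.9986 and q_2* = 0.031953·4.9986 = 0.1597.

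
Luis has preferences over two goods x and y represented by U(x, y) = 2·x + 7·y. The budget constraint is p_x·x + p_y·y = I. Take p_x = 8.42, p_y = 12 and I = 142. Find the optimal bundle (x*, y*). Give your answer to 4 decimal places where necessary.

x* = 0, y* = 11.8333

Numerically: x* = 0, y* = 11.8333.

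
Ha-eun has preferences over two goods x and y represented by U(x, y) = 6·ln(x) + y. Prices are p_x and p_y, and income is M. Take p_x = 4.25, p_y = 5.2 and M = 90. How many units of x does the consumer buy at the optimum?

x* = 7.3412

MU_x = 6/x, MU_y = 1. Tangency: 6/x = p_x/p_y.
So x*(p_x,p_y) = 6·p_y/p_x, independent of income; and y* = (M − 6·p_y)/p_y.
At the given prices: x* = 6·5.2/4.25 = 7.3412.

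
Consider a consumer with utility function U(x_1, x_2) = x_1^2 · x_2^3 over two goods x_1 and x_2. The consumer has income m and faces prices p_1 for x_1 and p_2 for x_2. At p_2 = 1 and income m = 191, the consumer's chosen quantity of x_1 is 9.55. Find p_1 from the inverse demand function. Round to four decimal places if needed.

p_1 = 8

The MRS is (2/3)·x_2/x_1. Set MRS = p_1/p_2.
So 2·p_2·x_2 = 3·p_1·x_1; combined with the budget, a share 0.4 of income goes to x_1.
Demand: x_1*(p_1,p_2,m) = 0.4·m/p_1 and x_2* = 0.6·m/p_2.
Set x_1* = 9.55 in the demand function and solve for p_1: p_1 = 8.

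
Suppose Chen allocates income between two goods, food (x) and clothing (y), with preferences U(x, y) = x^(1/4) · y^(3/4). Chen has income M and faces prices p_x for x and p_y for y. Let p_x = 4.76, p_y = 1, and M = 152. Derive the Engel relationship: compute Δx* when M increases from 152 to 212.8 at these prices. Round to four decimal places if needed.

Δx* = 3.1933

Demand: x*(p_x,p_y,M) = 0.25·M/p_x and y* = 0.75·M/p_y.
At p_x=4.76, p_y=1, M=152: x* = 0.25·152/4.76 = 7.9832.
At M' = 212.8: x* = 11.1765. Change: 11.1765 − 7.9832 = 3.1933.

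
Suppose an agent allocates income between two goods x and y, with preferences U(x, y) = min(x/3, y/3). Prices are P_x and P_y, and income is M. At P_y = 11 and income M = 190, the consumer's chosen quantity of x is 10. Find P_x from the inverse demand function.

P_x = 8

Leontief preferences: the optimum is at the kink where x/3 = y/3, i.e. y = x.
Budget: P_x·x + P_y·x = M, so (3·P_x + 3·P_y)·x = 3·M.
Demand: x*(P_x,P_y,M) = 3·M/(3·P_x + 3·P_y), y* = 3·M/(3·P_x + 3·P_y).
Set x* = 10 in the demand function and solve for P_x: P_x = 8.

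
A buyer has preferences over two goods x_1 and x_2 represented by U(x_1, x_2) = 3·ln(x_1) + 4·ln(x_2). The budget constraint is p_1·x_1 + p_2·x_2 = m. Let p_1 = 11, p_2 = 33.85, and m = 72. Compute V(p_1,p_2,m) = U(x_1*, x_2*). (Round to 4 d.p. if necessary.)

V = 3.8749

Tangency: MRS = (3/4)·x_2/x_1 = p_1/p_2.
Rearranging, p_2·x_2 = (4/3)·p_1·x_1. Substituting into the budget gives p_1·x_1·(1 + (4/3)) = m.
Demand: x_1*(p_1,p_2,m) = 3/7·m/p_1 and x_2* = 4/7·m/p_2.
At p_1=11, p_2=33.85, m=72: x_1* = 3/7·72/11 = 2.8052, x_2* = 1.2154.
Utility at the optimum: U(2.8052, 1.2154) = 3.8749.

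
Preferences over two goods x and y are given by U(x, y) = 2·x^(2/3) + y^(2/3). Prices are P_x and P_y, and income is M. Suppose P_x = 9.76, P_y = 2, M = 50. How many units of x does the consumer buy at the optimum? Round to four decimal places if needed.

x* = 1.2882

Substitute y = (y/x)·x into the budget: x* = M/(P_x + P_y·(y/x)).
Numerically y/x = 14.526784, so x* = 50/(9.76 + 2·14.526784) = 1.2882.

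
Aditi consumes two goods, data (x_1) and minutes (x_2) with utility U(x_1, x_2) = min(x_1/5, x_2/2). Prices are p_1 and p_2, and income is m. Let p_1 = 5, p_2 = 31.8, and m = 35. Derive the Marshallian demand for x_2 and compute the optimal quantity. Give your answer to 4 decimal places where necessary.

With perfect complements, no substitution: consume in ratio x_1:x_2 = 5:2.
Budget: p_1·x_1 + p_2·(2/5)·x_1 = m, so (5·p_1 + 2·p_2)·x_1 = 5·m.
Demand: x_1*(p_1,p_2,m) = 5·m/(5·p_1 + 2·p_2), x_2* = 2·m/(5·p_1 + 2·p_2).
Here 5·5 + 2·31.8 = 88.6, giving x_2* = 0.7901.

x_2* = 0.7901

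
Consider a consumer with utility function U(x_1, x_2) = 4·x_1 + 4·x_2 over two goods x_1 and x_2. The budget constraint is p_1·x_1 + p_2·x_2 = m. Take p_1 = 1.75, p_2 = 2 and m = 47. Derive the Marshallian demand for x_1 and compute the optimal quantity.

Perfect substitutes: compare marginal utility per dollar. 4/p_1 vs 4/p_2 → 2.2857 vs 2.
x_1 gives more utility per dollar, so spend all income on x_1: x_1* = m/p_1, x_2* = 0.
Numerically: x_1* = 26.8571, x_2* = 0.

x_1* = 26.8571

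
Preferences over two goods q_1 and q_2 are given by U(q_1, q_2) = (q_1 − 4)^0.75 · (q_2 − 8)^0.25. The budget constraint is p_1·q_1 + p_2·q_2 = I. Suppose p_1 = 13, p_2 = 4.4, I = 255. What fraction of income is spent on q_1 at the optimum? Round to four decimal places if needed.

This is Cobb-Douglas in (q_1−4, q_2−8): tangency gives 0.75·p_2·(q_2−8) = 0.25·p_1·(q_1−4).
After buying the subsistence bundle (4, 8), a share 0.75 of the remaining income goes to q_1: q_1* = 4 + 0.75·(I − 4p_1 − 8p_2)/p_1.
Discretionary income = 255 − 4·13 − 8·4.4 = 167.8; q_1* = 4 + 0.75·167.8/13 = 13.6808; q_2* = 8 + 0.25·167.8/4.4 = 17.5341.
Expenditure on q_1: 13·13.6808 = 177.85; share = 0.6975.

share on q_1 = 0.6975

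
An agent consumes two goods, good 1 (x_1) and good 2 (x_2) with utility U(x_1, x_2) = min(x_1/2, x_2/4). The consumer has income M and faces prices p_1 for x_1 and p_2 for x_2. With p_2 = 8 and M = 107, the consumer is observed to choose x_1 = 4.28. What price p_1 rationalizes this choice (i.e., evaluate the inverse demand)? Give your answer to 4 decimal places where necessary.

p_1 = 9

With perfect complements, no substitution: consume in ratio x_1:x_2 = 2:4.
Budget: p_1·x_1 + p_2·2·x_1 = M, so (2·p_1 + 4·p_2)·x_1 = 2·M.
Demand: x_1*(p_1,p_2,M) = 2·M/(2·p_1 + 4·p_2), x_2* = 4·M/(2·p_1 + 4·p_2).
Set x_1* = 4.28 in the demand function and solve for p_1: p_1 = 9.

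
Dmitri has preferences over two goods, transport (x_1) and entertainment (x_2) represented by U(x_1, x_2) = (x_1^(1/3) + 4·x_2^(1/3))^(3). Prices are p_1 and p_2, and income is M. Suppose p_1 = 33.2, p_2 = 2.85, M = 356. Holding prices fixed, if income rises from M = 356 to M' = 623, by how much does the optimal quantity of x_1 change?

Δx_1* = 0.2841

MRS = MU_x_1/MU_x_2 = (1/4)·(x_2/x_1)^(2/3). Set equal to p_1/p_2.
Hence x_2/x_1 = (4·p_1/p_2)^(1/(2/3)), i.e. raised to the 1.5 power.
With the ratio pinned down, the budget gives x_1* = M/(p_1 + p_2·(x_2/x_1)) and x_2* = (x_2/x_1)·x_1*.
Numerically x_2/x_1 = 318.07521, so x_1* = 356/(33.2 + 2.85·318.07521) = 0.3788.
At M' = 623: x_1* = 0.663. Change: 0.663 − 0.3788 = 0.2841.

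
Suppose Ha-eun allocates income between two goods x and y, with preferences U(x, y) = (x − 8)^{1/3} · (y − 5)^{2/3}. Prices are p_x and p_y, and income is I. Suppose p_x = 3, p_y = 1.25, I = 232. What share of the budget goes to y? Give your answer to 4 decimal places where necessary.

Let x' = x−8, y' = y−5. MRS = (1/2)·y'/x' = p_x/p_y.
Substituting into the budget: x* = 8 + 1/3·(I − 8·p_x − 5·p_y)/p_x, and y* = 5 + 2/3·(…)/p_y.
Discretionary income = 232 − 8·3 − 5·1.25 = 201.75; x* = 8 + 1/3·201.75/3 = 30.4167; y* = 5 + 2/3·201.75/1.25 = 112.6.
Expenditure on y: 1.25·112.6 = 140.75; share = 0.6067.

share on y = 0.6067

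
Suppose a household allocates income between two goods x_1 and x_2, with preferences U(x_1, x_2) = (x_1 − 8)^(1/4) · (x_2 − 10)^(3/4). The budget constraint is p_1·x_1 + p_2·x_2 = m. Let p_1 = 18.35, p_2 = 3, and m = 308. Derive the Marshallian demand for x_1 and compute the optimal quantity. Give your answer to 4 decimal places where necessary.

x_1* = 9.7875

This is Cobb-Douglas in (x_1−8, x_2−10): tangency gives 0.25·p_2·(x_2−10) = 0.75·p_1·(x_1−8).
Substituting into the budget: x_1* = 8 + 0.25·(m − 8·p_1 − 10·p_2)/p_1, and x_2* = 10 + 0.75·(…)/p_2.
Discretionary income = 308 − 8·18.35 − 10·3 = 131.2; x_1* = 8 + 0.25·131.2/18.35 = 9.7875.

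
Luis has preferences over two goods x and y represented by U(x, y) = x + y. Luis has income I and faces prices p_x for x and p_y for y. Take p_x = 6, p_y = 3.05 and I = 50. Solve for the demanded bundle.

Perfect substitutes: compare marginal utility per dollar. 1/p_x vs 1/p_y → 0.1667 vs 0.3279.
y gives more utility per dollar, so spend all income on y: y* = I/p_y, x* = 0.
Numerically: x* = 0, y* = 16.3934.

x* = 0, y* = 16.3934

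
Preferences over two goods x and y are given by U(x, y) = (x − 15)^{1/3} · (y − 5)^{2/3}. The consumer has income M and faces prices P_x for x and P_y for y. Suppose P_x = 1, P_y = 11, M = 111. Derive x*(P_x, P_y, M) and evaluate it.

x* = 28.6667

After buying the subsistence bundle (15, 5), a share 1/3 of the remaining income goes to x: x* = 15 + 1/3·(M − 15P_x − 5P_y)/P_x.
Discretionary income = 111 − 15·1 − 5·11 = 41; x* = 15 + 1/3·41/1 = 28.6667.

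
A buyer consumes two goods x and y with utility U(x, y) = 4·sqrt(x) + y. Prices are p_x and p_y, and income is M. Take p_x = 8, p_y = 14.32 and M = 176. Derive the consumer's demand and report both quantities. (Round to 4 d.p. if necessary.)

x* = 12.8164, y* = 5.1305

Utility is quasi-linear in y; the FOC for x is 2/√x = p_x/p_y.
Thus x* = (2·p_y/p_x)² — independent of M — with the rest of income spent on y.
Plugging in: x* = (2·14.32/8)² = 12.8164, y* = 5.1305.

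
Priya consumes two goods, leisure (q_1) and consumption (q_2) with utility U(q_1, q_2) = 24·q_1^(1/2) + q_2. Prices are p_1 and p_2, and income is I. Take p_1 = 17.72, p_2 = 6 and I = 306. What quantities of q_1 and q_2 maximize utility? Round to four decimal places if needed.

q_1* = 16.5096, q_2* = 2.2415

Plugging in: q_1* = (12·6/17.72)² = 16.5096, q_2* = 2.2415.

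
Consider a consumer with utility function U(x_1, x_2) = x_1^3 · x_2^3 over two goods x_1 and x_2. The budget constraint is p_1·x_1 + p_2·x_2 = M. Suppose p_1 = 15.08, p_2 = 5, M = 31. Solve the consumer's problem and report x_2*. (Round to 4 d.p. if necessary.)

x_2* = 3.1

Demand: x_1*(p_1,p_2,M) = 0.5·M/p_1 and x_2* = 0.5·M/p_2.
At p_1=15.08, p_2=5, M=31: x_2* = 0.5·31/5 = 3.1.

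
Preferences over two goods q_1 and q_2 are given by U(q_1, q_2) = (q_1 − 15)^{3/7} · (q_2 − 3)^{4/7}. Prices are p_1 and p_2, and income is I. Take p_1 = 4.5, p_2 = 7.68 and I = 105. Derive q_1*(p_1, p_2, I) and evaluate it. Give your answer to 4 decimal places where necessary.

q_1* = 16.3771

Let q_1' = q_1−15, q_2' = q_2−3. MRS = (3/4)·q_2'/q_1' = p_1/p_2.
Substituting into the budget: q_1* = 15 + 3/7·(I − 15·p_1 − 3·p_2)/p_1, and q_2* = 3 + 4/7·(…)/p_2.
Discretionary income = 105 − 15·4.5 − 3·7.68 = 14.46; q_1* = 15 + 3/7·14.46/4.5 = 16.3771.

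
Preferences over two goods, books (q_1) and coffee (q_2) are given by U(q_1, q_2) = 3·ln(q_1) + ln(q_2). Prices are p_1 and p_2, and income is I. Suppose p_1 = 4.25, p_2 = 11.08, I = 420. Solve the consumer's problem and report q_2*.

q_2* = 9.4765

Demand: q_1*(p_1,p_2,I) = 0.75·I/p_1 and q_2* = 0.25·I/p_2.
At p_1=4.25, p_2=11.08, I=420: q_2* = 0.25·420/11.08 = 9.4765.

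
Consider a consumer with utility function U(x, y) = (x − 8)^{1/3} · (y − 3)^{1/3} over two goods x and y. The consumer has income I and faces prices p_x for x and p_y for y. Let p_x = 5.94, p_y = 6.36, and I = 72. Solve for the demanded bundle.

Let x' = x−8, y' = y−3. MRS = y'/x' = p_x/p_y.
Substituting into the budget: x* = 8 + 0.5·(I − 8·p_x − 3·p_y)/p_x, and y* = 3 + 0.5·(…)/p_y.
Discretionary income = 72 − 8·5.94 − 3·6.36 = 5.4; x* = 8 + 0.5·5.4/5.94 = 8.4545; y* = 3 + 0.5·5.4/6.36 = 3.4245.

x* = 8.4545, y* = 3.4245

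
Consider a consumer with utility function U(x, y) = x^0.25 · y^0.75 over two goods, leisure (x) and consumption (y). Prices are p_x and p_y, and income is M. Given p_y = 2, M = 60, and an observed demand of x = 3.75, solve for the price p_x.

p_x = 4

MU_x/MU_y = (0.25·y)/(0.75·x); tangency sets this equal to p_x/p_y.
So 0.25·p_y·y = 0.75·p_x·x; combined with the budget, a share 0.25 of income goes to x.
Demand: x*(p_x,p_y,M) = 0.25·M/p_x and y* = 0.75·M/p_y.
Set x* = 3.75 in the demand function and solve for p_x: p_x = 4.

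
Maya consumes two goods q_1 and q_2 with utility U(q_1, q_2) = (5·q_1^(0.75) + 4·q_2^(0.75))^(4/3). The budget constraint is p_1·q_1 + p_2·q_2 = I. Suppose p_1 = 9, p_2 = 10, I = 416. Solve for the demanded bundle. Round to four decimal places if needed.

With the ratio pinned down, the budget gives q_1* = I/(p_1 + p_2·(q_2/q_1)) and q_2* = (q_2/q_1)·q_1*.
Numerically q_2/q_1 = 0.268739, so q_1* = 416/(9 + 10·0.268739) = 35.5939 and q_2* = 0.268739·35.5939 = 9.5655.

q_1* = 35.5939, q_2* = 9.5655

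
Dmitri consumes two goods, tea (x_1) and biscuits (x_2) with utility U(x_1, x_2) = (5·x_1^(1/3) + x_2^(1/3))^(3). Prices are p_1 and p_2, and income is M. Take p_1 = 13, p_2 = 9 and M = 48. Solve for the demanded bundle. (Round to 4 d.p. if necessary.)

x_1* = 3.3339, x_2* = 0.5177

MU_x_1 ∝ 5·x_1^(-2/3), MU_x_2 ∝ x_2^(-2/3), so MRS = 5·(x_2/x_1)^(2/3) = p_1/p_2.
Hence x_2/x_1 = ((1/5)·p_1/p_2)^(1/(2/3)), i.e. raised to the 1.5 power.
With the ratio pinned down, the budget gives x_1* = M/(p_1 + p_2·(x_2/x_1)) and x_2* = (x_2/x_1)·x_1*.
Numerically x_2/x_1 = 0.155273, so x_1* = 48/(13 + 9·0.155273) = 3.3339 and x_2* = 0.155273·3.3339 = 0.5177.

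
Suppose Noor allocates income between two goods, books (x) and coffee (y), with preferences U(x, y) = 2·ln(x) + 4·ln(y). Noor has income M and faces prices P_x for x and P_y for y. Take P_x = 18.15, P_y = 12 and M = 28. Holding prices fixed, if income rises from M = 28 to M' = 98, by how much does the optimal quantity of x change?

MU_x/MU_y = (2·y)/(4·x); tangency sets this equal to P_x/P_y.
Rearranging, P_y·y = 2·P_x·x. Substituting into the budget gives P_x·x·(1 + 2) = M.
Demand: x*(P_x,P_y,M) = 1/3·M/P_x and y* = 2/3·M/P_y.
At P_x=18.15, P_y=12, M=28: x* = 1/3·28/18.15 = 0.5142.
At M' = 98: x* = 1.7998. Change: 1.7998 − 0.5142 = 1.2856.

Δx* = 1.2856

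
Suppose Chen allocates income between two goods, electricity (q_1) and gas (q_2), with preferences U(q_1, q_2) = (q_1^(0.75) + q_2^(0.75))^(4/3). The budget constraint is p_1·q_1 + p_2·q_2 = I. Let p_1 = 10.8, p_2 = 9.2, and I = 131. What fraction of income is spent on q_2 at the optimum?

MRS = MU_q_1/MU_q_2 = (q_2/q_1)^(0.25). Set equal to p_1/p_2.
Hence q_2/q_1 = (p_1/p_2)^(1/(0.25)), i.e. raised to the 4 power.
With the ratio pinned down, the budget gives q_1* = I/(p_1 + p_2·(q_2/q_1)) and q_2* = (q_2/q_1)·q_1*.
Numerically q_2/q_1 = 1.899082, so q_1* = 131/(10.8 + 9.2·1.899082) = 4.6336 and q_2* = 1.899082·4.6336 = 8.7996.
Expenditure on q_2: 9.2·8.7996 = 80.9568; share = 0.618.

share on q_2 = 0.618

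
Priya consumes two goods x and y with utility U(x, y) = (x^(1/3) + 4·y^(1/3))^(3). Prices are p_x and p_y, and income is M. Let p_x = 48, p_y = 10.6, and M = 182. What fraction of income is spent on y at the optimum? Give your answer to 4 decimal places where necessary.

From the CES first-order condition, (1/4)·(y/x)^(2/3) = p_x/p_y.
Hence y/x = (4·p_x/p_y)^(1/(2/3)), i.e. raised to the 1.5 power.
Substitute y = (y/x)·x into the budget: x* = M/(p_x + p_y·(y/x)).
Numerically y/x = 77.089112, so x* = 182/(48 + 10.6·77.089112) = 0.2104 and y* = 77.089112·0.2104 = 16.2172.
Expenditure on y: 10.6·16.2172 = 171.9023; share = 0.9445.

share on y = 0.9445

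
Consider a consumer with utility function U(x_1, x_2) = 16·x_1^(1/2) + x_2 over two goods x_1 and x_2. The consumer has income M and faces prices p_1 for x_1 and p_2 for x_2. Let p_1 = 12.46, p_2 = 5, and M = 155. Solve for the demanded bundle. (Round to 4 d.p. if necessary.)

Thus x_1* = (8·p_2/p_1)² — independent of M — with the rest of income spent on x_2.
Plugging in: x_1* = (8·5/12.46)² = 10.3059, x_2* = 5.3178.

x_1* = 10.3059, x_2* = 5.3178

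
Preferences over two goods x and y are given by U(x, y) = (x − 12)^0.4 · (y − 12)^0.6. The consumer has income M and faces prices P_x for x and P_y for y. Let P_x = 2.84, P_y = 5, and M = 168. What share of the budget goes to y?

Let x' = x−12, y' = y−12. MRS = (2/3)·y'/x' = P_x/P_y.
After buying the subsistence bundle (12, 12), a share 0.4 of the remaining income goes to x: x* = 12 + 0.4·(M − 12P_x − 12P_y)/P_x.
Discretionary income = 168 − 12·2.84 − 12·5 = 73.92; x* = 12 + 0.4·73.92/2.84 = 22.4113; y* = 12 + 0.6·73.92/5 = 20.8704.
Expenditure on y: 5·20.8704 = 104.352; share = 0.6211.

share on y = 0.6211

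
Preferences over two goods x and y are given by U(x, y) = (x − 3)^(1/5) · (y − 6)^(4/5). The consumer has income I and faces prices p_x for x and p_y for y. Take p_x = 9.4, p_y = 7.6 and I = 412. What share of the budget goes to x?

After buying the subsistence bundle (3, 6), a share 0.2 of the remaining income goes to x: x* = 3 + 0.2·(I − 3p_x − 6p_y)/p_x.
Discretionary income = 412 − 3·9.4 − 6·7.6 = 338.2; x* = 3 + 0.2·338.2/9.4 = 10.1957; y* = 6 + 0.8·338.2/7.6 = 41.6.
Expenditure on x: 9.4·10.1957 = 95.84; share = 0.2326.

share on x = 0.2326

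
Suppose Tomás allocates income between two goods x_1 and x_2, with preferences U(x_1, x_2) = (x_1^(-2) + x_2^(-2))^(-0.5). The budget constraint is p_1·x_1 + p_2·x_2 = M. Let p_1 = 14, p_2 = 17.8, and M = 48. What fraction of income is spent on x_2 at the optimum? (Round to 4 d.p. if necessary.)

From the CES first-order condition, (x_2/x_1)^(3) = p_1/p_2.
Hence x_2/x_1 = (p_1/p_2)^(1/(3)), i.e. raised to the 1/3 power.
Substitute x_2 = (x_2/x_1)·x_1 into the budget: x_1* = M/(p_1 + p_2·(x_2/x_1)).
Numerically x_2/x_1 = 0.923073, so x_1* = 48/(14 + 17.8·0.923073) = 1.5774 and x_2* = 0.923073·1.5774 = 1.456.
Expenditure on x_2: 17.8·1.456 = 25.917; share = 0.5399.

share on x_2 = 0.5399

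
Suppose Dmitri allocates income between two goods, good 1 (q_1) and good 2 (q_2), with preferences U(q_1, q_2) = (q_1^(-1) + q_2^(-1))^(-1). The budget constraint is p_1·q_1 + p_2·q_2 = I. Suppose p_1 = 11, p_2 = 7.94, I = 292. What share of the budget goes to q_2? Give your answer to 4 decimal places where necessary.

MU_q_1 ∝ q_1^(-2), MU_q_2 ∝ q_2^(-2), so MRS = (q_2/q_1)^(2) = p_1/p_2.
Solve for the ratio: q_2/q_1 = [p_1/p_2]^(0.5).
Substitute q_2 = (q_2/q_1)·q_1 into the budget: q_1* = I/(p_1 + p_2·(q_2/q_1)).
Numerically q_2/q_1 = 1.177026, so q_1* = 292/(11 + 7.94·1.177026) = 14.352 and q_2* = 1.177026·14.352 = 16.8927.
Expenditure on q_2: 7.94·16.8927 = 134.1279; share = 0.4593.

share on q_2 = 0.4593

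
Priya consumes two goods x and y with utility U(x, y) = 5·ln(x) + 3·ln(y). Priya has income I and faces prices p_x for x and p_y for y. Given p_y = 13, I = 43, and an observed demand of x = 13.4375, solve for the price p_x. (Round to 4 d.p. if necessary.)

MU_x/MU_y = (5·y)/(3·x); tangency sets this equal to p_x/p_y.
Rearranging, p_y·y = (3/5)·p_x·x. Substituting into the budget gives p_x·x·(1 + (3/5)) = I.
Demand: x*(p_x,p_y,I) = 0.625·I/p_x and y* = 0.375·I/p_y.
Set x* = 13.4375 in the demand function and solve for p_x: p_x = 2.

p_x = 2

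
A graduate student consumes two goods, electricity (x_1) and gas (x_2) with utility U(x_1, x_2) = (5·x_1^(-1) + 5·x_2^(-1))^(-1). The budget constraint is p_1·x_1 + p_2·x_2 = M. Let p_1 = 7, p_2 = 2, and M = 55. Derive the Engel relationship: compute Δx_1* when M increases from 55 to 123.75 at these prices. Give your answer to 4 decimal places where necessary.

From the CES first-order condition, (x_2/x_1)^(2) = p_1/p_2.
Hence x_2/x_1 = (p_1/p_2)^(1/(2)), i.e. raised to the 0.5 power.
With the ratio pinned down, the budget gives x_1* = M/(p_1 + p_2·(x_2/x_1)) and x_2* = (x_2/x_1)·x_1*.
Numerically x_2/x_1 = 1.870829, so x_1* = 55/(7 + 2·1.870829) = 5.1203.
At M' = 123.75: x_1* = 11.5206. Change: 11.5206 − 5.1203 = 6.4003.

Δx_1* = 6.4003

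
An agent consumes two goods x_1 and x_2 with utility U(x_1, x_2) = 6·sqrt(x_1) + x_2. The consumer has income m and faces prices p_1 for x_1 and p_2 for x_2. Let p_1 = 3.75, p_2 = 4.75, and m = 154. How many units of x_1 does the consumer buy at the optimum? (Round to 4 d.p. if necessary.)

x_1* = 14.44

MU_x_1 = 3/√x_1, MU_x_2 = 1. Tangency: 3/√x_1 = p_1/p_2.
Thus x_1* = (3·p_2/p_1)² — independent of m — with the rest of income spent on x_2.
Plugging in: x_1* = (3·4.75/3.75)² = 14.44.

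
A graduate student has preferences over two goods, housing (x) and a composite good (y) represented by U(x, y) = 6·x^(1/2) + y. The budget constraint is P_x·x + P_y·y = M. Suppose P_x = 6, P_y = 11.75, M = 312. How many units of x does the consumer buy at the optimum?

MU_x = 3/√x, MU_y = 1. Tangency: 3/√x = P_x/P_y.
Solve: √x = 3·P_y/P_x, so x*(P_x,P_y) = (3·P_y/P_x)², and y* = (M − P_x·x*)/P_y.
Plugging in: x* = (3·11.75/6)² = 34.5156.

x* = 34.5156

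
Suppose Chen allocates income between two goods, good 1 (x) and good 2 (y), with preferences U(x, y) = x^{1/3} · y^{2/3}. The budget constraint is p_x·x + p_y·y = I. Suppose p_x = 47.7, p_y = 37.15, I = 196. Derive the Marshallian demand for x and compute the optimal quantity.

The MRS is (1/2)·y/x. Set MRS = p_x/p_y.
So 1/3·p_y·y = 2/3·p_x·x; combined with the budget, a share 1/3 of income goes to x.
Demand: x*(p_x,p_y,I) = 1/3·I/p_x and y* = 2/3·I/p_y.
At p_x=47.7, p_y=37.15, I=196: x* = 1/3·196/47.7 = 1.3697.

x* = 1.3697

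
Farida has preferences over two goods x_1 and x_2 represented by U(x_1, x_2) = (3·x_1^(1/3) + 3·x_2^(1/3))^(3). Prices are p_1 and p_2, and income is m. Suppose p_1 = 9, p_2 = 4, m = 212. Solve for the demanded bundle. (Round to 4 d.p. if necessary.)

From the CES first-order condition, (x_2/x_1)^(2/3) = p_1/p_2.
Solve for the ratio: x_2/x_1 = [p_1/p_2]^(1.5).
Substitute x_2 = (x_2/x_1)·x_1 into the budget: x_1* = m/(p_1 + p_2·(x_2/x_1)).
Numerically x_2/x_1 = 3.375, so x_1* = 212/(9 + 4·3.375) = 9.4222 and x_2* = 3.375·9.4222 = 31.8.

x_1* = 9.4222, x_2* = 31.8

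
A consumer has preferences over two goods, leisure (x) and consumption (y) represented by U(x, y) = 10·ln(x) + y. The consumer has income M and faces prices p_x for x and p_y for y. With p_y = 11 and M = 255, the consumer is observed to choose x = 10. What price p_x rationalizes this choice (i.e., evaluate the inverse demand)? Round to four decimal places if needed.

p_x = 11

MU_x = 10/x, MU_y = 1. Tangency: 10/x = p_x/p_y.
So x*(p_x,p_y) = 10·p_y/p_x, independent of income; and y* = (M − 10·p_y)/p_y.
Set x* = 10 in the demand function and solve for p_x: p_x = 11.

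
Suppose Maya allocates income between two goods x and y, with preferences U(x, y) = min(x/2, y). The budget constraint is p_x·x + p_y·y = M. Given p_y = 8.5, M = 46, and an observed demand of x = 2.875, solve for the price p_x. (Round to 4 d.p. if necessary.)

p_x = 11.75

Leontief preferences: the optimum is at the kink where x/2 = y/1, i.e. y = (1/2)·x.
Budget: p_x·x + p_y·(1/2)·x = M, so (2·p_x + p_y)·x = 2·M.
Demand: x*(p_x,p_y,M) = 2·M/(2·p_x + p_y), y* = M/(2·p_x + p_y).
Set x* = 2.875 in the demand function and solve for p_x: p_x = 11.75.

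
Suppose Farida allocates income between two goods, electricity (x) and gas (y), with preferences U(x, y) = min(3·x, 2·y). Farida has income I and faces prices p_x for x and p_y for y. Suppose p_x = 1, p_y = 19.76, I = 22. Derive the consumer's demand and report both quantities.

Leontief preferences: the optimum is at the kink where x/2 = y/3, i.e. y = (3/2)·x.
Budget: p_x·x + p_y·(3/2)·x = I, so (2·p_x + 3·p_y)·x = 2·I.
Demand: x*(p_x,p_y,I) = 2·I/(2·p_x + 3·p_y), y* = 3·I/(2·p_x + 3·p_y).
Here 2·1 + 3·19.76 = 61.28, giving x* = 0.718 and y* = 1.077.

x* = 0.718, y* = 1.077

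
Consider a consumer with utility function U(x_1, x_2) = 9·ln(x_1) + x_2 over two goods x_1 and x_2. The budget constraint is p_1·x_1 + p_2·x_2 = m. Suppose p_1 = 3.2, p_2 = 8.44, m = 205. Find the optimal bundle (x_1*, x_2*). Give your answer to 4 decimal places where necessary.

x_1* = 23.7375, x_2* = 15.2891

Set MRS = p_1/p_2: (9/x_1)/1 = p_1/p_2.
So x_1*(p_1,p_2) = 9·p_2/p_1, independent of income; and x_2* = (m − 9·p_2)/p_2.
At the given prices: x_1* = 9·8.44/3.2 = 23.7375, and x_2* = 15.2891.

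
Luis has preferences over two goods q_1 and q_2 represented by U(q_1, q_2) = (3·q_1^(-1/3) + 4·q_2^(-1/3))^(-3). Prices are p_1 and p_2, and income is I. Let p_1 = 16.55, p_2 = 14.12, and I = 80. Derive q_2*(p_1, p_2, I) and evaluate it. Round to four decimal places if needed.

MU_q_1 ∝ 3·q_1^(-4/3), MU_q_2 ∝ 4·q_2^(-4/3), so MRS = (3/4)·(q_2/q_1)^(4/3) = p_1/p_2.
Hence q_2/q_1 = ((4/3)·p_1/p_2)^(1/(4/3)), i.e. raised to the 0.75 power.
With the ratio pinned down, the budget gives q_1* = I/(p_1 + p_2·(q_2/q_1)) and q_2* = (q_2/q_1)·q_1*.
Numerically q_2/q_1 = 1.39774, so q_1* = 80/(16.55 + 14.12·1.39774) = 2.2047 and q_2* = 1.39774·2.2047 = 3.0816.

q_2* = 3.0816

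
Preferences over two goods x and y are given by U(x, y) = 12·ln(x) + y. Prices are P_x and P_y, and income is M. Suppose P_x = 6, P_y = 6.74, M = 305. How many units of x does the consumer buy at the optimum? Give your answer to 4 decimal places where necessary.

So x*(P_x,P_y) = 12·P_y/P_x, independent of income; and y* = (M − 12·P_y)/P_y.
At the given prices: x* = 12·6.74/6 = 13.48.

x* = 13.48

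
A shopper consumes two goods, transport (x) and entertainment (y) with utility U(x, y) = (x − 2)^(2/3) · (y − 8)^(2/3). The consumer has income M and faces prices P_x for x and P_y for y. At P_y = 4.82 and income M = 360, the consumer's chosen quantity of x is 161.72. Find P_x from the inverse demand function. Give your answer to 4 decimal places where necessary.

P_x = 1

MRS = (y−8)/(x−2). Tangency with P_x/P_y gives y−8 = (P_x/P_y)·(x−2).
After buying the subsistence bundle (2, 8), a share 0.5 of the remaining income goes to x: x* = 2 + 0.5·(M − 2P_x − 8P_y)/P_x.
Set x* = 161.72 in the demand function and solve for P_x: P_x = 1.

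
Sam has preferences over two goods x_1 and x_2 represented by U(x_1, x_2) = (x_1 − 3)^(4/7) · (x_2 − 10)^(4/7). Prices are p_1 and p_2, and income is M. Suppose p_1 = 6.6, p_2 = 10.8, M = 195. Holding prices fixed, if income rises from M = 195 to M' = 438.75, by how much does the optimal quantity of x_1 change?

This is Cobb-Douglas in (x_1−3, x_2−10): tangency gives 4/7·p_2·(x_2−10) = 4/7·p_1·(x_1−3).
After buying the subsistence bundle (3, 10), a share 0.5 of the remaining income goes to x_1: x_1* = 3 + 0.5·(M − 3p_1 − 10p_2)/p_1.
Discretionary income = 195 − 3·6.6 − 10·10.8 = 67.2; x_1* = 3 + 0.5·67.2/6.6 = 8.0909.
At M' = 438.75: x_1* = 26.5568. Change: 26.5568 − 8.0909 = 18.4659.

Δx_1* = 18.4659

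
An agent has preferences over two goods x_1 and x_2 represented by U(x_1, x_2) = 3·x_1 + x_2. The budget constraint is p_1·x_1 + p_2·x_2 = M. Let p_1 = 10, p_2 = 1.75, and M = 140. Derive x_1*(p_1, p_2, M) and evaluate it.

x_1* = 0

Numerically: x_1* = 0, x_2* = 80.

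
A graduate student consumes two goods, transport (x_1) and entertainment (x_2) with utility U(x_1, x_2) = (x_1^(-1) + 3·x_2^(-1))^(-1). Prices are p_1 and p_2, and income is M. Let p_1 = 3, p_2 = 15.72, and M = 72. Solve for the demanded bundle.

MU_x_1 ∝ x_1^(-2), MU_x_2 ∝ 3·x_2^(-2), so MRS = (1/3)·(x_2/x_1)^(2) = p_1/p_2.
Solve for the ratio: x_2/x_1 = [3·p_1/p_2]^(0.5).
With the ratio pinned down, the budget gives x_1* = M/(p_1 + p_2·(x_2/x_1)) and x_2* = (x_2/x_1)·x_1*.
Numerically x_2/x_1 = 0.75665, so x_1* = 72/(3 + 15.72·0.75665) = 4.834 and x_2* = 0.75665·4.834 = 3.6576.

x_1* = 4.834, x_2* = 3.6576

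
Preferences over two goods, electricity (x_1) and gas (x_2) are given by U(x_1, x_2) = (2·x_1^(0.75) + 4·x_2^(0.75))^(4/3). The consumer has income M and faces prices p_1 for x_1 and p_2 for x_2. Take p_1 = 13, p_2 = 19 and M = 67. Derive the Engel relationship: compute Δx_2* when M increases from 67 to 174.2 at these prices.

Δx_2* = 4.7209

From the CES first-order condition, (1/2)·(x_2/x_1)^(0.25) = p_1/p_2.
Solve for the ratio: x_2/x_1 = [2·p_1/p_2]^(4).
With the ratio pinned down, the budget gives x_1* = M/(p_1 + p_2·(x_2/x_1)) and x_2* = (x_2/x_1)·x_1*.
Numerically x_2/x_1 = 3.506542, so x_1* = 67/(13 + 19·3.506542) = 0.8415 and x_2* = 3.506542·0.8415 = 2.9506.
At M' = 174.2: x_2* = 7.6715. Change: 7.6715 − 2.9506 = 4.7209.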